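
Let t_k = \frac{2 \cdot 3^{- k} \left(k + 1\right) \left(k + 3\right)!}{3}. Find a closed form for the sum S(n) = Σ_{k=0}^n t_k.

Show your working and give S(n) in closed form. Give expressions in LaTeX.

Compute t_(k+1)/t_k: get (k + 2)*(k + 4)/(3*(k + 1)).
Gosper form: A/B · C(k+1)/C(k) with A=k/3 + 4/3, B=1, C=k + 1.
Set up (k/3 + 4/3)·f(k+1) − (1)·f(k) − (k + 1) = 0.
Degrees (1,0,1) ⇒ d ≤ 0.
Solve for f: f(k) = 3 (degree 0 ≤ 0).
Then R = B(k−1)f/C = 3/(k + 1), so s_k = R(k)·t_k = 2*factorial(k + 3)/3**k.
Check: Δs_k = 2*(k + 1)*factorial(k + 3)/(3*3**k). ✓
Telescope: S(n) = s_(n+1) − s_(0) = 2*3**(-n - 1)*factorial(n + 4) − (12) = -12 + 2*factorial(n + 4)/(3*3**n).

S(n) = -12 + \frac{2 \cdot 3^{- n} \left(n + 4\right)!}{3}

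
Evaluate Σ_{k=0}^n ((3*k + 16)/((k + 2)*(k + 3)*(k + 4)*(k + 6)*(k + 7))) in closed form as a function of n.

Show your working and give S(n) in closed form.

Step 1: r(k) = (k + 2)*(k + 6)*(3*k + 19)/((k + 5)*(k + 8)*(3*k + 16)).
Factor: A=k + 2; B=k + 8; C=k**2 + 31*k/3 + 80/3.
Set up (k + 2)·f(k+1) − (k + 7)·f(k) − (k**2 + 31*k/3 + 80/3) = 0.
From deg A=1, deg B=1, deg C=2: d=5.
Match coefficients ⇒ f(k) = k*(k + 4)*(k + 5)*(k**2 + 11*k + 36)/108.
So s_k = (B(k−1)f/C)·t_k = (k*(k + 4)*(k + 7)*(k**2 + 11*k + 36)/(36*(3*k + 16)))·t_k = k*(k**2 + 11*k + 36)/(36*(k**3 + 11*k**2 + 36*k + 36)).
Verify: (3*k + 16)/(k**5 + 22*k**4 + 185*k**3 + 740*k**2 + 1404*k + 1008) matches t_k.
Σ_(k=0)^n t_k = s_(n+1) − s_(0) = ((n**3 + 14*n**2 + 61*n + 48)/(36*(n**3 + 14*n**2 + 61*n + 84))) − (0), i.e. (n**3 + 14*n**2 + 61*n + 48)/(36*(n**3 + 14*n**2 + 61*n + 84)).

S(n) = (n**3 + 14*n**2 + 61*n + 48)/(36*(n**3 + 14*n**2 + 61*n + 84))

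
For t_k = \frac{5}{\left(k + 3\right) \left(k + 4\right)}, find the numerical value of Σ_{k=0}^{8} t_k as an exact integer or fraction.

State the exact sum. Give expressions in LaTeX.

Σ = 5/4

Compute t_(k+1)/t_k: get (k + 3)/(k + 5).
A = k + 3, B = k + 5, C = 1.
Solve (k + 3)·f(k+1) − (k + 4)·f(k) = 1.
Bound: deg f ≤ 1.
Solving with deg f ≤ 1: f(k) = k/3.
Certificate R = B(k−1)f/C = k*(k + 4)/3 gives s_k = 5*k/(3*(k + 3)).
s_(k+1) − s_k = 5/(k**2 + 7*k + 12) = t_k.
Sum = s_(9) − s_(0); s_(9) = 5/4, s_(0) = 0 ⇒ 5/4.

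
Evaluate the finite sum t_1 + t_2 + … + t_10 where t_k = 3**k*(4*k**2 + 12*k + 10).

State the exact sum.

t_(k+1)/t_k = 3*(2*k**2 + 10*k + 13)/(2*k**2 + 6*k + 5).
Normal form (A,B,C) = (3, 1, k**2 + 3*k + 5/2).
Key eq: (3)·f(k+1) = (1)·f(k) + (k**2 + 3*k + 5/2).
d = 2 from the (0,0,2) case.
Solving with deg f ≤ 2: f(k) = (k**2 + 1)/2.
So s_k = (B(k−1)f/C)·t_k = ((k**2 + 1)/(2*k**2 + 6*k + 5))·t_k = 2*3**k*(k**2 + 1).
s_(k+1) − s_k = 3**k*(4*k**2 + 12*k + 10) = t_k.
Σ_(k=1)^(10) t_k = s_(11) − s_(1) = 43223868 − (12) = 43223856.

Σ = 43223856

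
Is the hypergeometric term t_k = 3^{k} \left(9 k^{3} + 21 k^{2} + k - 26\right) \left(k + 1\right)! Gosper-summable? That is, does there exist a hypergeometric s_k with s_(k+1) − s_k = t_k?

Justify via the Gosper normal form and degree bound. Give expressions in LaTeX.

Yes. s_k = 3^{k} \left(k - 2\right) \left(3 k + 2\right) \left(k + 1\right)!.

Compute t_(k+1)/t_k: get 3*(9*k**4 + 66*k**3 + 166*k**2 + 145*k + 10)/(9*k**3 + 21*k**2 + k - 26).
Gosper form: A/B · C(k+1)/C(k) with A=3*k + 6, B=1, C=k**3 + 7*k**2/3 + k/9 - 26/9.
Key eq: (3*k + 6)·f(k+1) = (1)·f(k) + (k**3 + 7*k**2/3 + k/9 - 26/9).
From deg A=1, deg B=0, deg C=3: d=2.
Solve for f: f(k) = (k - 2)*(3*k + 2)/9 (degree 2 ≤ 2).
Certificate R = B(k−1)f/C = (k - 2)*(3*k + 2)/(9*k**3 + 21*k**2 + k - 26) gives s_k = 3**k*(k - 2)*(3*k + 2)*factorial(k + 1).
Δs = 3**k*(9*k**3 + 21*k**2 + k - 26)*factorial(k + 1), as required.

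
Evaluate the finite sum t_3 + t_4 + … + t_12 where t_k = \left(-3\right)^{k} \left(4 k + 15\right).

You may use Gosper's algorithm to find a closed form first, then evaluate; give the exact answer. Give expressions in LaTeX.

Σ = 25509006

Compute t_(k+1)/t_k: get 3*(-4*k - 19)/(4*k + 15).
So A=-3 and B=1, with C=k + 15/4.
f must satisfy (-3)·f(k+1) − (1)·f(k) = k + 15/4.
Bound: deg f ≤ 1.
A polynomial solution: f(k) = -(k + 3)/4.
Get s_k = R·t_k = (-3)**k*(-k - 3) with R(k) = B(k−1)f(k)/C(k) = -(k + 3)/(4*k + 15).
s_(k+1) − s_k = (-3)**k*(4*k + 15) = t_k.
Σ_(k=3)^(12) t_k = s_(13) − s_(3) = 25509168 − (162) = 25509006.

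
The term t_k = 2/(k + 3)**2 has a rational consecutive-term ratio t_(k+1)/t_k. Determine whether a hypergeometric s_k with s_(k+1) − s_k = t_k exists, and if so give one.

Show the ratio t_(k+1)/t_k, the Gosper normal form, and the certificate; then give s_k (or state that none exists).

none (Gosper's algorithm certifies no s_k)

The ratio is (k + 3)**2/(k + 4)**2.
Take A(k)=k**2 + 6*k + 9, B(k)=k**2 + 8*k + 16, C(k)=1.
Need (k**2 + 6*k + 9)·f(k+1) − (k**2 + 6*k + 9)·f(k) = 1.
Degrees (2,2,0) ⇒ d ≤ 0.
f = c0 ⇒ A·f(k+1) − B(k−1)·f(k) − C = -1. The system {-1 = 0} is inconsistent; no antidifference.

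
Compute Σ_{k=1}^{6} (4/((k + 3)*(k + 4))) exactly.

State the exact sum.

Σ = 3/5

Compute t_(k+1)/t_k: get (k + 3)/(k + 5).
Factor: A=k + 3; B=k + 5; C=1.
Need (k + 3)·f(k+1) − (k + 4)·f(k) = 1.
From deg A=1, deg B=1, deg C=0: d=1.
A polynomial solution: f(k) = k/3.
So s_k = (B(k−1)f/C)·t_k = (k*(k + 4)/3)·t_k = 4*k/(3*(k + 3)).
Verify: 4/(k**2 + 7*k + 12) matches t_k.
Telescoping: Σ = s_(7) − s_(1) = 14/15 − (1/3) = 3/5.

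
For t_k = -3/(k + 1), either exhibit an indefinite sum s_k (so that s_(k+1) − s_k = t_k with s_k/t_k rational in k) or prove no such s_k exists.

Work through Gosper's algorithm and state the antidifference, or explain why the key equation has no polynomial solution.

r(k) = (k + 1)/(k + 2) after simplifying.
So A=k + 1 and B=k + 2, with C=1.
f must satisfy (k + 1)·f(k+1) − (k + 1)·f(k) = 1.
Degrees (1,1,0) ⇒ d ≤ 0.
f = c0 ⇒ A·f(k+1) − B(k−1)·f(k) − C = -1. The system {-1 = 0} is inconsistent; no antidifference.

none — t_k is not Gosper-summable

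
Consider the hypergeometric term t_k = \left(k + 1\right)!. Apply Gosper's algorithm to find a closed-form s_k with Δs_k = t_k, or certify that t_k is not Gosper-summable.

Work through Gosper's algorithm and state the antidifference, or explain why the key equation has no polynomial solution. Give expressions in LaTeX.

Step 1: r(k) = k + 2.
A = k + 2, B = 1, C = 1.
Need (k + 2)·f(k+1) − (1)·f(k) = 1.
From deg A=1, deg B=0, deg C=0: d=-1.
Negative degree bound (-1): no f exists, t_k not Gosper-summable.

not Gosper-summable; s_k does not exist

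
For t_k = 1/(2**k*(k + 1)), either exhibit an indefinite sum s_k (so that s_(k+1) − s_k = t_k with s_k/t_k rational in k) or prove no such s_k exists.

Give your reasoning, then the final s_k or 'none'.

The ratio is (k + 1)/(2*(k + 2)).
Take A(k)=k/2 + 1/2, B(k)=k + 2, C(k)=1.
Need (k/2 + 1/2)·f(k+1) − (k + 1)·f(k) = 1.
Degrees (1,1,0) ⇒ d ≤ -1.
Negative degree bound (-1): no f exists, t_k not Gosper-summable.

none (Gosper's algorithm certifies no s_k)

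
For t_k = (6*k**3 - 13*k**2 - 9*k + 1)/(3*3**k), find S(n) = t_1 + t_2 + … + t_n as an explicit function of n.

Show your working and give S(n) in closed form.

The ratio is (6*k**3 + 5*k**2 - 17*k - 15)/(3*(6*k**3 - 13*k**2 - 9*k + 1)).
Factor: A=1/3; B=1; C=k**3 - 13*k**2/6 - 3*k/2 + 1/6.
Key eq: (1/3)·f(k+1) = (1)·f(k) + (k**3 - 13*k**2/6 - 3*k/2 + 1/6).
Bound: deg f ≤ 3.
Solving with deg f ≤ 3: f(k) = -k*(3*k**2 - 2*k - 2)/2.
So s_k = (B(k−1)f/C)·t_k = (-3*k*(3*k**2 - 2*k - 2)/(6*k**3 - 13*k**2 - 9*k + 1))·t_k = k*(-3*k**2 + 2*k + 2)/3**k.
Verify: (6*k**3 - 13*k**2 - 9*k + 1)/(3*3**k) matches t_k.
Evaluate: s_(n+1) = 3**(-n - 1)*(-3*n**3 - 7*n**2 - 3*n + 1); subtract s_(1) = 1/3 ⇒ S(n) = 3**(-n - 1)*(-3**n - 3*n**3 - 7*n**2 - 3*n + 1).

S(n) = 3**(-n - 1)*(-3**n - 3*n**3 - 7*n**2 - 3*n + 1)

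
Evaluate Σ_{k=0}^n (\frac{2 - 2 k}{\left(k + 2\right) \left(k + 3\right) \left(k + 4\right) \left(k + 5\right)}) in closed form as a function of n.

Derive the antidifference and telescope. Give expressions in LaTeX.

S(n) = \frac{n + 1}{n^{3} + 12 n^{2} + 47 n + 60}

Compute t_(k+1)/t_k: get k*(k + 2)/((k - 1)*(k + 6)).
Gosper form: A/B · C(k+1)/C(k) with A=k + 2, B=k + 6, C=k - 1.
Set up (k + 2)·f(k+1) − (k + 5)·f(k) − (k - 1) = 0.
deg f ≤ 3 (via 1,1,1).
Match coefficients ⇒ f(k) = -k/2.
Get s_k = R·t_k = k/((k + 2)*(k + 3)*(k + 4)) with R(k) = B(k−1)f(k)/C(k) = -k*(k + 5)/(2*(k - 1)).
Check: Δs_k = 2*(1 - k)/(k**4 + 14*k**3 + 71*k**2 + 154*k + 120). ✓
Evaluate: s_(n+1) = (n + 1)/(n**3 + 12*n**2 + 47*n + 60); subtract s_(0) = 0 ⇒ S(n) = (n + 1)/(n**3 + 12*n**2 + 47*n + 60).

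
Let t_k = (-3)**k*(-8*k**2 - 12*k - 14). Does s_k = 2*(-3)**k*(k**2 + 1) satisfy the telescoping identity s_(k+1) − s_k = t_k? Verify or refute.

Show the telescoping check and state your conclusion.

s_(k+1) = 2*(-3)**(k + 1)*((k + 1)**2 + 1)
s_(k+1) − s_k = (-3)**k*(-8*k**2 - 12*k - 14)
(s_(k+1) − s_k) − t_k = 0

Valid: the claim telescopes to t_k.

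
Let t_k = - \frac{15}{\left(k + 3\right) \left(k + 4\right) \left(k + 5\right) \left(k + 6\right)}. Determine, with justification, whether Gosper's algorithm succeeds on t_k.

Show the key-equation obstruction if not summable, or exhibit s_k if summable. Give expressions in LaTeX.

t_(k+1)/t_k = (k + 3)/(k + 7).
Take A(k)=k + 3, B(k)=k + 7, C(k)=1.
f must satisfy (k + 3)·f(k+1) − (k + 6)·f(k) = 1.
Bound: deg f ≤ 3.
A polynomial solution: f(k) = k*(k**2 + 12*k + 47)/180.
Certificate R = B(k−1)f/C = k*(k + 6)*(k**2 + 12*k + 47)/180 gives s_k = k*(-k**2 - 12*k - 47)/(12*(k + 3)*(k + 4)*(k + 5)).
Δs = -15/(k**4 + 18*k**3 + 119*k**2 + 342*k + 360), as required.

Yes. s_k = \frac{k \left(- k^{2} - 12 k - 47\right)}{12 \left(k + 3\right) \left(k + 4\right) \left(k + 5\right)}.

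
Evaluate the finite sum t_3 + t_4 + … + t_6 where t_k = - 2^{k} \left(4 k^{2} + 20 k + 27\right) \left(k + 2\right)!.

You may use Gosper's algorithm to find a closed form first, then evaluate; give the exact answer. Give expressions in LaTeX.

Step 1: r(k) = 2*(4*k**3 + 40*k**2 + 135*k + 153)/(4*k**2 + 20*k + 27).
Gosper form: A/B · C(k+1)/C(k) with A=2*k + 6, B=1, C=k**2 + 5*k + 27/4.
Set up (2*k + 6)·f(k+1) − (1)·f(k) − (k**2 + 5*k + 27/4) = 0.
d = 1 from the (1,0,2) case.
Coefficient equations give f(k) = (2*k + 3)/4.
Then R = B(k−1)f/C = (2*k + 3)/(4*k**2 + 20*k + 27), so s_k = R(k)·t_k = -2**k*(2*k + 3)*factorial(k + 2).
Verify: -2**k*(4*k**2 + 20*k + 27)*factorial(k + 2) matches t_k.
Σ_(k=3)^(6) t_k = s_(7) − s_(3) = -789626880 − (-8640) = -789618240.

Σ = -789618240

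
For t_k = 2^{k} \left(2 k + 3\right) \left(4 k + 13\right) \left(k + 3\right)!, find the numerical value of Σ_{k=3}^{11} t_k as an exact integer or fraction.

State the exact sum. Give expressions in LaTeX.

Σ = 262455476354997120

The ratio is 2*(k + 4)*(2*k + 5)*(4*k + 17)/((2*k + 3)*(4*k + 13)).
So A=2*k + 8 and B=1, with C=k**2 + 19*k/4 + 39/8.
Key eq: (2*k + 8)·f(k+1) = (1)·f(k) + (k**2 + 19*k/4 + 39/8).
From deg A=1, deg B=0, deg C=2: d=1.
Solve for f: f(k) = (4*k + 1)/8 (degree 1 ≤ 1).
R(k) = B(k−1)·f(k)/C(k) = (4*k + 1)/((2*k + 3)*(4*k + 13)); s_k = R·t_k = 2**k*(4*k + 1)*factorial(k + 3).
Δs = 2**k*(2*k + 3)*(4*k + 13)*factorial(k + 3), as required.
Σ_(k=3)^(11) t_k = s_(12) − s_(3) = 262455476355072000 − (74880) = 262455476354997120.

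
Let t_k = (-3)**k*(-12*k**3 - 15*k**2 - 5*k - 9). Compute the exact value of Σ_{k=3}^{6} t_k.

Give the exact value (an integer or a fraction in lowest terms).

Σ = -1918728

Ratio r(k) = 3*(-12*k**3 - 51*k**2 - 71*k - 41)/(12*k**3 + 15*k**2 + 5*k + 9).
Gosper form: A/B · C(k+1)/C(k) with A=-3, B=1, C=k**3 + 5*k**2/4 + 5*k/12 + 3/4.
Set up (-3)·f(k+1) − (1)·f(k) − (k**3 + 5*k**2/4 + 5*k/12 + 3/4) = 0.
deg f ≤ 3 (via 0,0,3).
Match coefficients ⇒ f(k) = -(3*k**3 - 3*k**2 - k + 3)/12.
Get s_k = R·t_k = (-3)**k*(3*k**3 - 3*k**2 - k + 3) with R(k) = B(k−1)f(k)/C(k) = -(3*k**3 - 3*k**2 - k + 3)/(12*k**3 + 15*k**2 + 5*k + 9).
Verify: (-3)**k*(-12*k**3 - 15*k**2 - 5*k - 9) matches t_k.
Σ_(k=3)^(6) t_k = s_(7) − s_(3) = -1920186 − (-1458) = -1918728.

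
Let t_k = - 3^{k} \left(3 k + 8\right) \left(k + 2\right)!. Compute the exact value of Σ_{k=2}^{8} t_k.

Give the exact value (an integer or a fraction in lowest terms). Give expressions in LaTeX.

t_(k+1)/t_k = 3*(k + 3)*(3*k + 11)/(3*k + 8).
Gosper form: A/B · C(k+1)/C(k) with A=3*k + 9, B=1, C=k + 8/3.
Solve (3*k + 9)·f(k+1) − (1)·f(k) = k + 8/3.
d = 0 from the (1,0,1) case.
Coefficient equations give f(k) = 1/3.
Then R = B(k−1)f/C = 1/(3*k + 8), so s_k = R(k)·t_k = -3**k*factorial(k + 2).
Δs = -3**k*(3*k + 8)*factorial(k + 2), as required.
Evaluate s at k=9 and k=2: -785682374400 and -216; difference -785682374184.

Σ = -785682374184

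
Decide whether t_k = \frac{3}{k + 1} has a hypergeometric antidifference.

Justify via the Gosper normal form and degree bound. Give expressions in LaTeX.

No — the linear system for f has no solution.

Step 1: r(k) = (k + 1)/(k + 2).
So A=k + 1 and B=k + 2, with C=1.
Key eq: (k + 1)·f(k+1) = (k + 1)·f(k) + (1).
Degrees (1,1,0) ⇒ d ≤ 0.
Put f(k) = c0: A·f(k+1) − B(k−1)·f(k) − C = -1; need -1 = 0 — inconsistent ⇒ no f, not summable.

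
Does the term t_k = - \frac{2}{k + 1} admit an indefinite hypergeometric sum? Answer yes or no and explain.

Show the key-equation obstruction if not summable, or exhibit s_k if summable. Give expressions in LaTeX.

No; the coefficient equations for f are inconsistent.

The ratio is (k + 1)/(k + 2).
Gosper form: A/B · C(k+1)/C(k) with A=k + 1, B=k + 2, C=1.
Solve (k + 1)·f(k+1) − (k + 1)·f(k) = 1.
Degrees (1,1,0) ⇒ d ≤ 0.
Generic f = c0 gives residual -1; -1 = 0 cannot hold, so t_k is not Gosper-summable.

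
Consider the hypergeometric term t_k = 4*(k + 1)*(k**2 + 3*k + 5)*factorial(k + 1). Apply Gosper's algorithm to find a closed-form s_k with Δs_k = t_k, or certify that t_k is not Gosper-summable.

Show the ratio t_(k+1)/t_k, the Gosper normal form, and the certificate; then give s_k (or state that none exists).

s_k = 4*(k**2 + k + 1)*factorial(k + 1)

The ratio is (k + 2)**2*(3*k + (k + 1)**2 + 8)/((k + 1)*(k**2 + 3*k + 5)).
Factor: A=k + 2; B=1; C=k**3 + 4*k**2 + 8*k + 5.
Need (k + 2)·f(k+1) − (1)·f(k) = k**3 + 4*k**2 + 8*k + 5.
Bound: deg f ≤ 2.
Solve for f: f(k) = k**2 + k + 1 (degree 2 ≤ 2).
Get s_k = R·t_k = 4*(k**2 + k + 1)*factorial(k + 1) with R(k) = B(k−1)f(k)/C(k) = (k**2 + k + 1)/((k + 1)*(k**2 + 3*k + 5)).
Δs = 4*(k + 1)*(k**2 + 3*k + 5)*factorial(k + 1), as required.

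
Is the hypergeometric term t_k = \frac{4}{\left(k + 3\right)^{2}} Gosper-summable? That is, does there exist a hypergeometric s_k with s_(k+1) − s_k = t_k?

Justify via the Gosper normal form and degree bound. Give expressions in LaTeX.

Step 1: r(k) = (k + 3)**2/(k + 4)**2.
Normal form (A,B,C) = (k**2 + 6*k + 9, k**2 + 8*k + 16, 1).
Key eq: (k**2 + 6*k + 9)·f(k+1) = (k**2 + 6*k + 9)·f(k) + (1).
Bound: deg f ≤ 0.
Put f(k) = c0: A·f(k+1) − B(k−1)·f(k) − C = -1; need -1 = 0 — inconsistent ⇒ no f, not summable.

No — the linear system for f has no solution.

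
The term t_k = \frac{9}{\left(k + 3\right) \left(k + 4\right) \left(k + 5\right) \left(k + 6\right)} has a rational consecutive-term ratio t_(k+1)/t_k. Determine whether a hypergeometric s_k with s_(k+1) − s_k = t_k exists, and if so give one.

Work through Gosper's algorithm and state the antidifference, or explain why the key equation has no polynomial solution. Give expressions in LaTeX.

s_k = \frac{k \left(k^{2} + 12 k + 47\right)}{20 \left(k + 3\right) \left(k + 4\right) \left(k + 5\right)}

Compute t_(k+1)/t_k: get (k + 3)/(k + 7).
So A=k + 3 and B=k + 7, with C=1.
Key eq: (k + 3)·f(k+1) = (k + 6)·f(k) + (1).
deg f ≤ 3 (via 1,1,0).
Solve for f: f(k) = k*(k**2 + 12*k + 47)/180 (degree 3 ≤ 3).
Get s_k = R·t_k = k*(k**2 + 12*k + 47)/(20*(k + 3)*(k + 4)*(k + 5)) with R(k) = B(k−1)f(k)/C(k) = k*(k + 6)*(k**2 + 12*k + 47)/180.
s_(k+1) − s_k = 9/(k**4 + 18*k**3 + 119*k**2 + 342*k + 360) = t_k.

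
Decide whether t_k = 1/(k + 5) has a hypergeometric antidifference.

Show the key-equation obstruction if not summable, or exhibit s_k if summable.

Ratio r(k) = (k + 5)/(k + 6).
Normal form (A,B,C) = (k + 5, k + 6, 1).
Set up (k + 5)·f(k+1) − (k + 5)·f(k) − (1) = 0.
deg f ≤ 0 (via 1,1,0).
Write f(k) = c0. Then LHS − RHS = -1, requiring -1 = 0: contradictory. No certificate.

No. Not Gosper-summable.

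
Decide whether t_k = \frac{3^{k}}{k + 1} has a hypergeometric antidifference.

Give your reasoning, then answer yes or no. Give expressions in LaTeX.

No — key equation has no polynomial f.

Ratio r(k) = 3*(k + 1)/(k + 2).
A = 3*k + 3, B = k + 2, C = 1.
Need (3*k + 3)·f(k+1) − (k + 1)·f(k) = 1.
d = -1 from the (1,1,0) case.
deg f ≤ -1 is impossible — no certificate.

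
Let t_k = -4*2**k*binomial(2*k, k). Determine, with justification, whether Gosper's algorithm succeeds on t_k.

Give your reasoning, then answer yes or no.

Compute t_(k+1)/t_k: get 4*(2*k + 1)/(k + 1).
Gosper form: A/B · C(k+1)/C(k) with A=8*k + 4, B=k + 1, C=1.
Solve (8*k + 4)·f(k+1) − (k)·f(k) = 1.
From deg A=1, deg B=1, deg C=0: d=-1.
d = -1 < 0 ⇒ no nonzero polynomial f; not summable.

No — key equation has no polynomial f.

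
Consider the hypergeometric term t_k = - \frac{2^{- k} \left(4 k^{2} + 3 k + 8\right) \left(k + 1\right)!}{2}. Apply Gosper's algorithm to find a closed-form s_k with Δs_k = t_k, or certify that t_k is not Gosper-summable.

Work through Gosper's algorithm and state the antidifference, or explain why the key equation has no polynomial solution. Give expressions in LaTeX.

s_k = - 2^{- k} \left(4 k - 1\right) \left(k + 1\right)!

Step 1: r(k) = (k + 2)*(3*k + 4*(k + 1)**2 + 11)/(2*(4*k**2 + 3*k + 8)).
Factor: A=k/2 + 1; B=1; C=k**2 + 3*k/4 + 2.
Need (k/2 + 1)·f(k+1) − (1)·f(k) = k**2 + 3*k/4 + 2.
From deg A=1, deg B=0, deg C=2: d=1.
Solve for f: f(k) = (4*k - 1)/2 (degree 1 ≤ 1).
Then R = B(k−1)f/C = 2*(4*k - 1)/(4*k**2 + 3*k + 8), so s_k = R(k)·t_k = -(4*k - 1)*factorial(k + 1)/2**k.
Δs = -(4*k**2 + 3*k + 8)*factorial(k + 1)/(2*2**k), as required.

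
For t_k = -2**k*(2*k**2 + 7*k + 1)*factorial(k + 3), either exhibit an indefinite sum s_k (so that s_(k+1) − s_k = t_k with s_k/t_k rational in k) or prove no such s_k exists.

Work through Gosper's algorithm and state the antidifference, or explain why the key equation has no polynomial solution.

s_k = -2**k*(k - 1)*factorial(k + 3)

Compute t_(k+1)/t_k: get 2*(2*k**3 + 19*k**2 + 54*k + 40)/(2*k**2 + 7*k + 1).
Take A(k)=2*k + 8, B(k)=1, C(k)=k**2 + 7*k/2 + 1/2.
Solve (2*k + 8)·f(k+1) − (1)·f(k) = k**2 + 7*k/2 + 1/2.
From deg A=1, deg B=0, deg C=2: d=1.
A polynomial solution: f(k) = (k - 1)/2.
R(k) = B(k−1)·f(k)/C(k) = (k - 1)/(2*k**2 + 7*k + 1); s_k = R·t_k = -2**k*(k - 1)*factorial(k + 3).
s_(k+1) − s_k = -2**k*(2*k**2 + 7*k + 1)*factorial(k + 3) = t_k.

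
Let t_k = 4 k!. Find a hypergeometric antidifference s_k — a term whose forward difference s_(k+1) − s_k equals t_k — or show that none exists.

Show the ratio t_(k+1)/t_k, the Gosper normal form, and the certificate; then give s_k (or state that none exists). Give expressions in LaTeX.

none — t_k is not Gosper-summable

t_(k+1)/t_k = k + 1.
So A=k + 1 and B=1, with C=1.
Need (k + 1)·f(k+1) − (1)·f(k) = 1.
d = -1 from the (1,0,0) case.
deg f ≤ -1 is impossible — no certificate.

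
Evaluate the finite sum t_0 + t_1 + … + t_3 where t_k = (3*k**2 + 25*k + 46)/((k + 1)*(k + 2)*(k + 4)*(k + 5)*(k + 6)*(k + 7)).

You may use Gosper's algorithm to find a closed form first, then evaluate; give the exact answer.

Σ = 47/1200

r(k) = (k + 1)*(k + 4)*(25*k + 3*(k + 1)**2 + 71)/((k + 3)*(k + 8)*(3*k**2 + 25*k + 46)) after simplifying.
So A=k + 1 and B=k + 8, with C=k**3 + 34*k**2/3 + 121*k/3 + 46.
Set up (k + 1)·f(k+1) − (k + 7)·f(k) − (k**3 + 34*k**2/3 + 121*k/3 + 46) = 0.
d = 6 from the (1,1,3) case.
Solving with deg f ≤ 6: f(k) = k*(k + 2)*(k + 3)*(k + 5)*(k**2 + 11*k + 34)/72.
Get s_k = R·t_k = k*(k**2 + 11*k + 34)/(24*(k**3 + 11*k**2 + 34*k + 24)) with R(k) = B(k−1)f(k)/C(k) = k*(k + 2)*(k + 5)*(k + 7)*(k**2 + 11*k + 34)/(24*(3*k**2 + 25*k + 46)).
Δs = (3*k**2 + 25*k + 46)/(k**6 + 25*k**5 + 247*k**4 + 1219*k**3 + 3112*k**2 + 3796*k + 1680), as required.
Evaluate s at k=4 and k=0: 47/1200 and 0; difference 47/1200.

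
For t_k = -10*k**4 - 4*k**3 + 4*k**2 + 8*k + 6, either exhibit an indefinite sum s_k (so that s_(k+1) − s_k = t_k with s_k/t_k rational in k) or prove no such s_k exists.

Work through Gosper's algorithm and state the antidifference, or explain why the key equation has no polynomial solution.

s_k = k*(-2*k**4 + 4*k**3 + k + 3)

Ratio r(k) = (5*k**4 + 22*k**3 + 34*k**2 + 18*k - 2)/(5*k**4 + 2*k**3 - 2*k**2 - 4*k - 3).
So A=1 and B=1, with C=k**4 + 2*k**3/5 - 2*k**2/5 - 4*k/5 - 3/5.
Solve (1)·f(k+1) − (1)·f(k) = k**4 + 2*k**3/5 - 2*k**2/5 - 4*k/5 - 3/5.
From deg A=0, deg B=0, deg C=4: d=5.
Match coefficients ⇒ f(k) = k*(2*k**4 - 4*k**3 - k - 3)/10.
Get s_k = R·t_k = k*(-2*k**4 + 4*k**3 + k + 3) with R(k) = B(k−1)f(k)/C(k) = k*(2*k**4 - 4*k**3 - k - 3)/(2*(5*k**4 + 2*k**3 - 2*k**2 - 4*k - 3)).
Verify: -10*k**4 - 4*k**3 + 4*k**2 + 8*k + 6 matches t_k.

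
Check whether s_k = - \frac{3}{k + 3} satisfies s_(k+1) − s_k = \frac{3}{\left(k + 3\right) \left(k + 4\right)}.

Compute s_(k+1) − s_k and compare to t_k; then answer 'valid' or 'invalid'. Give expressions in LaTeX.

s_(k+1) = -3/(k + 4)
s_(k+1) − s_k = 3/((k + 3)*(k + 4))
(s_(k+1) − s_k) − t_k = 0

Valid: the claim telescopes to t_k.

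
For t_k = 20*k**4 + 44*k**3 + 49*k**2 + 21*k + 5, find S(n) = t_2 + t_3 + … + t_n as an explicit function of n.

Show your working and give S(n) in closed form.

S(n) = 4*n**5 + 21*n**4 + 45*n**3 + 46*n**2 + 23*n - 139

The ratio is (20*k**4 + 124*k**3 + 301*k**2 + 331*k + 139)/(20*k**4 + 44*k**3 + 49*k**2 + 21*k + 5).
A = 1, B = 1, C = k**4 + 11*k**3/5 + 49*k**2/20 + 21*k/20 + 1/4.
Set up (1)·f(k+1) − (1)·f(k) − (k**4 + 11*k**3/5 + 49*k**2/20 + 21*k/20 + 1/4) = 0.
d = 5 from the (0,0,4) case.
A polynomial solution: f(k) = k*(4*k**4 + k**3 + k**2 - 3*k + 2)/20.
R(k) = B(k−1)·f(k)/C(k) = k*(4*k**4 + k**3 + k**2 - 3*k + 2)/(20*k**4 + 44*k**3 + 49*k**2 + 21*k + 5); s_k = R·t_k = k*(4*k**4 + k**3 + k**2 - 3*k + 2).
Verify: 20*k**4 + 44*k**3 + 49*k**2 + 21*k + 5 matches t_k.
Telescope: S(n) = s_(n+1) − s_(2) = 4*n**5 + 21*n**4 + 45*n**3 + 46*n**2 + 23*n + 5 − (144) = 4*n**5 + 21*n**4 + 45*n**3 + 46*n**2 + 23*n - 139.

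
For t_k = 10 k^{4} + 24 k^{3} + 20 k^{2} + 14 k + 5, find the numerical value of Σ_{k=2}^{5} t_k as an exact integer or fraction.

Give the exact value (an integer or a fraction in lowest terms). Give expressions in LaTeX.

Σ = 16452

Step 1: r(k) = (10*k**4 + 64*k**3 + 152*k**2 + 166*k + 73)/(10*k**4 + 24*k**3 + 20*k**2 + 14*k + 5).
So A=1 and B=1, with C=k**4 + 12*k**3/5 + 2*k**2 + 7*k/5 + 1/2.
Solve (1)·f(k+1) − (1)·f(k) = k**4 + 12*k**3/5 + 2*k**2 + 7*k/5 + 1/2.
Degrees (0,0,4) ⇒ d ≤ 5.
Solving with deg f ≤ 5: f(k) = k*(2*k**4 + k**3 - 2*k**2 + 3*k + 1)/10.
So s_k = (B(k−1)f/C)·t_k = (k*(2*k**4 + k**3 - 2*k**2 + 3*k + 1)/(10*k**4 + 24*k**3 + 20*k**2 + 14*k + 5))·t_k = k*(2*k**4 + k**3 - 2*k**2 + 3*k + 1).
Check: Δs_k = 10*k**4 + 24*k**3 + 20*k**2 + 14*k + 5. ✓
Evaluate s at k=6 and k=2: 16530 and 78; difference 16452.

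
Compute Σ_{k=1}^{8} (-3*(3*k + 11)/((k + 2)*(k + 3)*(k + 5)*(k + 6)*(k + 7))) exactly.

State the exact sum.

Σ = -26/1155

Step 1: r(k) = (k + 2)*(k + 5)*(3*k + 14)/((k + 4)*(k + 8)*(3*k + 11)).
Take A(k)=k + 2, B(k)=k + 8, C(k)=k**2 + 23*k/3 + 44/3.
f must satisfy (k + 2)·f(k+1) − (k + 7)·f(k) = k**2 + 23*k/3 + 44/3.
Degrees (1,1,2) ⇒ d ≤ 5.
Match coefficients ⇒ f(k) = k*(k + 3)*(k + 4)*(k**2 + 13*k + 52)/180.
Certificate R = B(k−1)f/C = k*(k + 3)*(k + 7)*(k**2 + 13*k + 52)/(60*(3*k + 11)) gives s_k = k*(-k**2 - 13*k - 52)/(20*(k**3 + 13*k**2 + 52*k + 60)).
Δs = 3*(-3*k - 11)/(k**5 + 23*k**4 + 203*k**3 + 853*k**2 + 1692*k + 1260), as required.
Evaluate s at k=9 and k=1: -15/308 and -11/420; difference -26/1155.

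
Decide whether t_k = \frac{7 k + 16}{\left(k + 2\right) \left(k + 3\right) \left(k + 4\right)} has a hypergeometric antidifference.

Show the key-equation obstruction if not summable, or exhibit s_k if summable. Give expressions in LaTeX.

t_(k+1)/t_k = (k + 2)*(7*k + 23)/((k + 5)*(7*k + 16)).
A = k + 2, B = k + 5, C = k + 16/7.
Key eq: (k + 2)·f(k+1) = (k + 4)·f(k) + (k + 16/7).
deg f ≤ 2 (via 1,1,1).
Coefficient equations give f(k) = k*(5*k + 11)/14.
Then R = B(k−1)f/C = k*(k + 4)*(5*k + 11)/(2*(7*k + 16)), so s_k = R(k)·t_k = k*(5*k + 11)/(2*(k + 2)*(k + 3)).
Δs = (7*k + 16)/(k**3 + 9*k**2 + 26*k + 24), as required.

Yes. s_k = \frac{k \left(5 k + 11\right)}{2 \left(k + 2\right) \left(k + 3\right)}.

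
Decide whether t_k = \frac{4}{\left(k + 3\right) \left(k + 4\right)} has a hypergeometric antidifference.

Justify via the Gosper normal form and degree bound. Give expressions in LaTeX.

r(k) = (k + 3)/(k + 5) after simplifying.
Gosper form: A/B · C(k+1)/C(k) with A=k + 3, B=k + 5, C=1.
Key eq: (k + 3)·f(k+1) = (k + 4)·f(k) + (1).
deg f ≤ 1 (via 1,1,0).
A polynomial solution: f(k) = k/3.
R(k) = B(k−1)·f(k)/C(k) = k*(k + 4)/3; s_k = R·t_k = 4*k/(3*(k + 3)).
s_(k+1) − s_k = 4/(k**2 + 7*k + 12) = t_k.

Yes. s_k = \frac{4 k}{3 \left(k + 3\right)}.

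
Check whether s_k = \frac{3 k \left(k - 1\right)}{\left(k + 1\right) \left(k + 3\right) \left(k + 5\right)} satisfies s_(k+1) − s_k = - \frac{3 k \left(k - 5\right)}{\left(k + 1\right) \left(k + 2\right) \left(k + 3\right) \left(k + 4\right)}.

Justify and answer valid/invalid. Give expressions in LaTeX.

Invalid: residual \frac{9 k \left(2 k^{2} + 3 k - 29\right)}{k^{6} + 21 k^{5} + 175 k^{4} + 735 k^{3} + 1624 k^{2} + 1764 k + 720} ≠ 0.

s_(k+1) = 3*k*(k + 1)/((k + 2)*(k + 4)*(k + 6))
s_(k+1) − s_k = 3*k*(-k**3 + 34*k + 63)/(k**6 + 21*k**5 + 175*k**4 + 735*k**3 + 1624*k**2 + 1764*k + 720)
(s_(k+1) − s_k) − t_k = 9*k*(2*k**2 + 3*k - 29)/(k**6 + 21*k**5 + 175*k**4 + 735*k**3 + 1624*k**2 + 1764*k + 720)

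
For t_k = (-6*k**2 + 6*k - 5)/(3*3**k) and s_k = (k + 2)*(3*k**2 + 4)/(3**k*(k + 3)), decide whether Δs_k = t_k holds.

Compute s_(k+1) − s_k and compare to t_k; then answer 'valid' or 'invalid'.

Invalid: residual (6*k**3 + 21*k**2 - 13*k + 27)/(3*3**k*(k**2 + 7*k + 12)) ≠ 0.

s_(k+1) = (k + 3)*(3*(k + 1)**2 + 4)/(3*3**k*(k + 4))
s_(k+1) − s_k = (-6*k**4 - 30*k**3 - 14*k**2 + 24*k - 33)/(3*3**k*(k**2 + 7*k + 12))
(s_(k+1) − s_k) − t_k = (6*k**3 + 21*k**2 - 13*k + 27)/(3*3**k*(k**2 + 7*k + 12))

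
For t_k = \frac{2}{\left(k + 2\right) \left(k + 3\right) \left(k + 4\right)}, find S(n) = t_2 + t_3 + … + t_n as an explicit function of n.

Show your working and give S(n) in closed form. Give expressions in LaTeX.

r(k) = (k + 2)/(k + 5) after simplifying.
So A=k + 2 and B=k + 5, with C=1.
Need (k + 2)·f(k+1) − (k + 4)·f(k) = 1.
Bound: deg f ≤ 2.
Match coefficients ⇒ f(k) = k*(k + 5)/12.
Then R = B(k−1)f/C = k*(k + 4)*(k + 5)/12, so s_k = R(k)·t_k = k*(k + 5)/(6*(k + 2)*(k + 3)).
Check: Δs_k = 2/(k**3 + 9*k**2 + 26*k + 24). ✓
Evaluate: s_(n+1) = (n**2 + 7*n + 6)/(6*(n**2 + 7*n + 12)); subtract s_(2) = 7/60 ⇒ S(n) = (n**2 + 7*n - 8)/(20*(n**2 + 7*n + 12)).

S(n) = \frac{n^{2} + 7 n - 8}{20 \left(n^{2} + 7 n + 12\right)}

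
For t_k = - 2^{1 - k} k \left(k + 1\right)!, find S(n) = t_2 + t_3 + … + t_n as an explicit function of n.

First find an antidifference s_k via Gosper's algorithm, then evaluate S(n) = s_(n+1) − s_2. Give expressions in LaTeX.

S(n) = 6 - 2 \cdot 2^{- n} \left(n + 2\right)!

Ratio r(k) = (k + 1)*(k + 2)/(2*k).
Gosper form: A/B · C(k+1)/C(k) with A=k/2 + 1, B=1, C=k.
Need (k/2 + 1)·f(k+1) − (1)·f(k) = k.
d = 0 from the (1,0,1) case.
A polynomial solution: f(k) = 2.
R(k) = B(k−1)·f(k)/C(k) = 2/k; s_k = R·t_k = -2**(2 - k)*factorial(k + 1).
Check: Δs_k = -2**(1 - k)*k*factorial(k + 1). ✓
Telescope: S(n) = s_(n+1) − s_(2) = -2**(1 - n)*factorial(n + 2) − (-6) = 6 - 2*factorial(n + 2)/2**n.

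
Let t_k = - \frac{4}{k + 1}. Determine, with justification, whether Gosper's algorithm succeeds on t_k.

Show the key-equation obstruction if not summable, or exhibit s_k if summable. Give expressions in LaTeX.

The ratio is (k + 1)/(k + 2).
Gosper form: A/B · C(k+1)/C(k) with A=k + 1, B=k + 2, C=1.
f must satisfy (k + 1)·f(k+1) − (k + 1)·f(k) = 1.
deg f ≤ 0 (via 1,1,0).
Generic f = c0 gives residual -1; -1 = 0 cannot hold, so t_k is not Gosper-summable.

No — key equation has no polynomial f.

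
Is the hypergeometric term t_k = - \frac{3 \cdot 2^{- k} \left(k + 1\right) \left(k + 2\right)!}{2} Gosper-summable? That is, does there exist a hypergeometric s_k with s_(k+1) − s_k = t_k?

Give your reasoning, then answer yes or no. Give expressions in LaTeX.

Ratio r(k) = (k + 2)*(k + 3)/(2*(k + 1)).
A = k/2 + 3/2, B = 1, C = k + 1.
Key eq: (k/2 + 3/2)·f(k+1) = (1)·f(k) + (k + 1).
Bound: deg f ≤ 0.
Solve for f: f(k) = 2 (degree 0 ≤ 0).
Get s_k = R·t_k = -3*factorial(k + 2)/2**k with R(k) = B(k−1)f(k)/C(k) = 2/(k + 1).
s_(k+1) − s_k = -3*(k + 1)*factorial(k + 2)/(2*2**k) = t_k.

Yes. s_k = - 3 \cdot 2^{- k} \left(k + 2\right)!.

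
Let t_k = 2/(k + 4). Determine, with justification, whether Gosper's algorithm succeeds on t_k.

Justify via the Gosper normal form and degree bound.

Step 1: r(k) = (k + 4)/(k + 5).
Normal form (A,B,C) = (k + 4, k + 5, 1).
Solve (k + 4)·f(k+1) − (k + 4)·f(k) = 1.
From deg A=1, deg B=1, deg C=0: d=0.
Write f(k) = c0. Then LHS − RHS = -1, requiring -1 = 0: contradictory. No certificate.

No — key equation has no polynomial f.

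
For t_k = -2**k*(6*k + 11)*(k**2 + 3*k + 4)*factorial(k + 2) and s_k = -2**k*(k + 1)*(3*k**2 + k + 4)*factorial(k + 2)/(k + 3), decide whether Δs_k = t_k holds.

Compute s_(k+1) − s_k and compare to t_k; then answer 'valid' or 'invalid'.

Invalid: residual 2**(k + 1)*(6*k**4 + 47*k**3 + 141*k**2 + 214*k + 128)*factorial(k + 2)/((k + 3)*(k + 4)) ≠ 0.

s_(k+1) = -2**(k + 1)*(k + 2)*(3*k**2 + 7*k + 8)*factorial(k + 3)/(k + 4)
s_(k+1) − s_k = -2**k*(6*k**5 + 59*k**4 + 238*k**3 + 509*k**2 + 564*k + 272)*factorial(k + 2)/((k + 3)*(k + 4))
(s_(k+1) − s_k) − t_k = 2**(k + 1)*(6*k**4 + 47*k**3 + 141*k**2 + 214*k + 128)*factorial(k + 2)/((k + 3)*(k + 4))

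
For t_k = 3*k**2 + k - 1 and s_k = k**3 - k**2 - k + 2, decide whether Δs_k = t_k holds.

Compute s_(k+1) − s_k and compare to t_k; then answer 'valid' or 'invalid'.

Valid — Δs_k = t_k.

s_(k+1) = k**3 + 2*k**2 + 1
s_(k+1) − s_k = 3*k**2 + k - 1
(s_(k+1) − s_k) − t_k = 0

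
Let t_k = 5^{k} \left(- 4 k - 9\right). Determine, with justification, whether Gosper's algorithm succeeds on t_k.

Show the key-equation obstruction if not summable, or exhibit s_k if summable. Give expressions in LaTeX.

Compute t_(k+1)/t_k: get 5*(4*k + 13)/(4*k + 9).
So A=5 and B=1, with C=k + 9/4.
Set up (5)·f(k+1) − (1)·f(k) − (k + 9/4) = 0.
Degrees (0,0,1) ⇒ d ≤ 1.
Solving with deg f ≤ 1: f(k) = (k + 1)/4.
R(k) = B(k−1)·f(k)/C(k) = (k + 1)/(4*k + 9); s_k = R·t_k = 5**k*(-k - 1).
s_(k+1) − s_k = 5**k*(-4*k - 9) = t_k.

Yes. s_k = 5^{k} \left(- k - 1\right).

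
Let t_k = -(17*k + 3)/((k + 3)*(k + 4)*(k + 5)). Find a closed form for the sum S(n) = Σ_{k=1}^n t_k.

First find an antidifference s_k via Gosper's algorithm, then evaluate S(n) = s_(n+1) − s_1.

S(n) = n*(-11*n - 14)/(5*(n**2 + 9*n + 20))

t_(k+1)/t_k = (k + 3)*(17*k + 20)/((k + 6)*(17*k + 3)).
A = k + 3, B = k + 6, C = k + 3/17.
Key eq: (k + 3)·f(k+1) = (k + 5)·f(k) + (k + 3/17).
Degrees (1,1,1) ⇒ d ≤ 2.
Solving with deg f ≤ 2: f(k) = k*(9*k - 5)/68.
Get s_k = R·t_k = k*(5 - 9*k)/(4*(k + 3)*(k + 4)) with R(k) = B(k−1)f(k)/C(k) = k*(k + 5)*(9*k - 5)/(4*(17*k + 3)).
Check: Δs_k = (-17*k - 3)/(k**3 + 12*k**2 + 47*k + 60). ✓
Telescope: S(n) = s_(n+1) − s_(1) = (-9*n**2 - 13*n - 4)/(4*(n**2 + 9*n + 20)) − (-1/20) = n*(-11*n - 14)/(5*(n**2 + 9*n + 20)).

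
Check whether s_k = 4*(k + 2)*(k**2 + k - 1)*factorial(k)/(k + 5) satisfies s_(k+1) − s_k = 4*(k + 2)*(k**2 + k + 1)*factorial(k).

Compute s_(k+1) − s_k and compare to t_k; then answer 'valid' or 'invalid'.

s_(k+1) = 4*(k + 3)*(k**2 + 3*k + 1)*factorial(k + 1)/(k + 6)
s_(k+1) − s_k = 4*(k**5 + 11*k**4 + 42*k**3 + 74*k**2 + 64*k + 27)*factorial(k)/((k + 5)*(k + 6))
(s_(k+1) − s_k) − t_k = -12*(k**4 + 8*k**3 + 17*k**2 + 16*k + 11)*factorial(k)/((k + 5)*(k + 6))

Invalid: residual -12*(k**4 + 8*k**3 + 17*k**2 + 16*k + 11)*factorial(k)/((k + 5)*(k + 6)) ≠ 0.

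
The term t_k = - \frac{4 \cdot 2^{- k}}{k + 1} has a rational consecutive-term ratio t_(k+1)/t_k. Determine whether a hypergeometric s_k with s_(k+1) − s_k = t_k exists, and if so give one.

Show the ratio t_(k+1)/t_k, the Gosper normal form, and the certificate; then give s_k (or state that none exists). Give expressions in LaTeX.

none (Gosper's algorithm certifies no s_k)

t_(k+1)/t_k = (k + 1)/(2*(k + 2)).
Normal form (A,B,C) = (k/2 + 1/2, k + 2, 1).
Solve (k/2 + 1/2)·f(k+1) − (k + 1)·f(k) = 1.
From deg A=1, deg B=1, deg C=0: d=-1.
Negative degree bound (-1): no f exists, t_k not Gosper-summable.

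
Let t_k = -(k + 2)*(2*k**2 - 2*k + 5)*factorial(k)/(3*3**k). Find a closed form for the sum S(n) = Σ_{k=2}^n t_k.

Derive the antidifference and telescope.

Step 1: r(k) = (k + 1)*(k + 3)*(-2*k + 2*(k + 1)**2 + 3)/(3*(k + 2)*(2*k**2 - 2*k + 5)).
Normal form (A,B,C) = (k/3 + 1/3, 1, k**3 + k**2 + k/2 + 5).
f must satisfy (k/3 + 1/3)·f(k+1) − (1)·f(k) = k**3 + k**2 + k/2 + 5.
Bound: deg f ≤ 2.
A polynomial solution: f(k) = 3*(2*k**2 + 2*k - 3)/2.
Then R = B(k−1)f/C = 3*(2*k**2 + 2*k - 3)/((k + 2)*(2*k**2 - 2*k + 5)), so s_k = R(k)·t_k = -(2*k**2 + 2*k - 3)*factorial(k)/3**k.
s_(k+1) − s_k = -(k + 2)*(2*k**2 - 2*k + 5)*factorial(k)/(3*3**k) = t_k.
Telescope: S(n) = s_(n+1) − s_(2) = -3**(-n - 1)*(2*n**2 + 6*n + 1)*factorial(n + 1) − (-2) = (6*3**n - 2*n**3*factorial(n) - 8*n**2*factorial(n) - 7*n*factorial(n) - factorial(n))/(3*3**n).

S(n) = (6*3**n - 2*n**3*factorial(n) - 8*n**2*factorial(n) - 7*n*factorial(n) - factorial(n))/(3*3**n)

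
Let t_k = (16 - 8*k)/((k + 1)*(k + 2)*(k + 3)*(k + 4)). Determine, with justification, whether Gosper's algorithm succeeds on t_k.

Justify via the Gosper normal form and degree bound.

t_(k+1)/t_k = (k - 1)*(k + 1)/((k - 2)*(k + 5)).
Factor: A=k + 1; B=k + 5; C=k - 2.
Solve (k + 1)·f(k+1) − (k + 4)·f(k) = k - 2.
deg f ≤ 3 (via 1,1,1).
A polynomial solution: f(k) = -k*(k**2 + 6*k + 17)/12.
So s_k = (B(k−1)f/C)·t_k = (-k*(k + 4)*(k**2 + 6*k + 17)/(12*(k - 2)))·t_k = 2*k*(k**2 + 6*k + 17)/(3*(k + 1)*(k + 2)*(k + 3)).
s_(k+1) − s_k = 8*(2 - k)/(k**4 + 10*k**3 + 35*k**2 + 50*k + 24) = t_k.

Yes. s_k = 2*k*(k**2 + 6*k + 17)/(3*(k + 1)*(k + 2)*(k + 3)).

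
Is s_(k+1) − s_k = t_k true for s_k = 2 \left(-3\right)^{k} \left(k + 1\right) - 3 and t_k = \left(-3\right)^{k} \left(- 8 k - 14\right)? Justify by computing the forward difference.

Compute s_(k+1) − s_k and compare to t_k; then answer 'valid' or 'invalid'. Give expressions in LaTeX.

s_(k+1) = -6*(-3)**k*(k + 2) - 3
s_(k+1) − s_k = (-3)**k*(-8*k - 14)
(s_(k+1) − s_k) − t_k = 0

Valid: the claim telescopes to t_k.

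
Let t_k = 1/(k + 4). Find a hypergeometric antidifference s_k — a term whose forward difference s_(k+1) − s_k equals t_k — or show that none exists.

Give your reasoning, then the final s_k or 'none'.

Step 1: r(k) = (k + 4)/(k + 5).
Factor: A=k + 4; B=k + 5; C=1.
Need (k + 4)·f(k+1) − (k + 4)·f(k) = 1.
From deg A=1, deg B=1, deg C=0: d=0.
f = c0 ⇒ A·f(k+1) − B(k−1)·f(k) − C = -1. The system {-1 = 0} is inconsistent; no antidifference.

none (Gosper's algorithm certifies no s_k)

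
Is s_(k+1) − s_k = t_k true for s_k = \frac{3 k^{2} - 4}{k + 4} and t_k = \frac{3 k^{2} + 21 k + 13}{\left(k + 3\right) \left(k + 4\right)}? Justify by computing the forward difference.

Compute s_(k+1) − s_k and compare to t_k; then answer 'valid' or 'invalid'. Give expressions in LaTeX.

s_(k+1) = (3*(k + 1)**2 - 4)/(k + 5)
s_(k+1) − s_k = (3*k**2 + 27*k + 16)/(k**2 + 9*k + 20)
(s_(k+1) − s_k) − t_k = (-21*k - 17)/(k**3 + 12*k**2 + 47*k + 60)

Invalid: residual \frac{- 21 k - 17}{k^{3} + 12 k^{2} + 47 k + 60} ≠ 0.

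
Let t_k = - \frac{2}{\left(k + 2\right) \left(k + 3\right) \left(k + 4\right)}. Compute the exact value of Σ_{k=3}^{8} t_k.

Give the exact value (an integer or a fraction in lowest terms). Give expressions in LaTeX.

Σ = -17/660

Compute t_(k+1)/t_k: get (k + 2)/(k + 5).
Gosper form: A/B · C(k+1)/C(k) with A=k + 2, B=k + 5, C=1.
Need (k + 2)·f(k+1) − (k + 4)·f(k) = 1.
Degrees (1,1,0) ⇒ d ≤ 2.
Solving with deg f ≤ 2: f(k) = k*(k + 5)/12.
Get s_k = R·t_k = k*(-k - 5)/(6*(k + 2)*(k + 3)) with R(k) = B(k−1)f(k)/C(k) = k*(k + 4)*(k + 5)/12.
Check: Δs_k = -2/(k**3 + 9*k**2 + 26*k + 24). ✓
Evaluate s at k=9 and k=3: -7/44 and -2/15; difference -17/660.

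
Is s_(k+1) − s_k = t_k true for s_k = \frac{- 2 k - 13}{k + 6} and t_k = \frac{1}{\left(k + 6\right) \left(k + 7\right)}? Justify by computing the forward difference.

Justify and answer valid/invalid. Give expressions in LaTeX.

Valid — Δs_k = t_k.

s_(k+1) = (-2*k - 15)/(k + 7)
s_(k+1) − s_k = 1/(k**2 + 13*k + 42)
(s_(k+1) − s_k) − t_k = 0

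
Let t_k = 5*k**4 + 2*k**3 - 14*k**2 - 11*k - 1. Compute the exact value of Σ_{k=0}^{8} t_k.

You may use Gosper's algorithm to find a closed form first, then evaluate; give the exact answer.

Σ = 43191

r(k) = (5*k**4 + 22*k**3 + 22*k**2 - 13*k - 19)/(5*k**4 + 2*k**3 - 14*k**2 - 11*k - 1) after simplifying.
Normal form (A,B,C) = (1, 1, k**4 + 2*k**3/5 - 14*k**2/5 - 11*k/5 - 1/5).
Key eq: (1)·f(k+1) = (1)·f(k) + (k**4 + 2*k**3/5 - 14*k**2/5 - 11*k/5 - 1/5).
Bound: deg f ≤ 5.
Coefficient equations give f(k) = k*(k**4 - 2*k**3 - 4*k**2 + 2*k + 2)/5.
Then R = B(k−1)f/C = k*(k**4 - 2*k**3 - 4*k**2 + 2*k + 2)/(5*k**4 + 2*k**3 - 14*k**2 - 11*k - 1), so s_k = R(k)·t_k = k*(k**4 - 2*k**3 - 4*k**2 + 2*k + 2).
Check: Δs_k = 5*k**4 + 2*k**3 - 14*k**2 - 11*k - 1. ✓
Telescoping: Σ = s_(9) − s_(0) = 43191 − (0) = 43191.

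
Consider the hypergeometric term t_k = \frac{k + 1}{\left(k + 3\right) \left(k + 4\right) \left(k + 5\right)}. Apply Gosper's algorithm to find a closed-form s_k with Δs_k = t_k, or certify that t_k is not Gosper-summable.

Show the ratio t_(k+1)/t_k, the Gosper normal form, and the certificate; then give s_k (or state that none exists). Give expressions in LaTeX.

Step 1: r(k) = (k + 2)*(k + 3)/((k + 1)*(k + 6)).
Gosper form: A/B · C(k+1)/C(k) with A=k + 3, B=k + 6, C=k + 1.
Set up (k + 3)·f(k+1) − (k + 5)·f(k) − (k + 1) = 0.
From deg A=1, deg B=1, deg C=1: d=2.
A polynomial solution: f(k) = k*(k + 1)/6.
R(k) = B(k−1)·f(k)/C(k) = k*(k + 5)/6; s_k = R·t_k = k*(k + 1)/(6*(k + 3)*(k + 4)).
Check: Δs_k = (k + 1)/(k**3 + 12*k**2 + 47*k + 60). ✓

s_k = \frac{k \left(k + 1\right)}{6 \left(k + 3\right) \left(k + 4\right)}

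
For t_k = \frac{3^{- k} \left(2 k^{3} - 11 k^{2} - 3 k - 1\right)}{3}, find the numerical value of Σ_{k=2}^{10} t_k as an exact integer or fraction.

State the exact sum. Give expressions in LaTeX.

t_(k+1)/t_k = (2*k**3 - 5*k**2 - 19*k - 13)/(3*(2*k**3 - 11*k**2 - 3*k - 1)).
So A=1/3 and B=1, with C=k**3 - 11*k**2/2 - 3*k/2 - 1/2.
Key eq: (1/3)·f(k+1) = (1)·f(k) + (k**3 - 11*k**2/2 - 3*k/2 - 1/2).
deg f ≤ 3 (via 0,0,3).
Match coefficients ⇒ f(k) = -3*(k**3 - 4*k**2 - 4*k - 4)/2.
R(k) = B(k−1)·f(k)/C(k) = -3*(k**3 - 4*k**2 - 4*k - 4)/(2*k**3 - 11*k**2 - 3*k - 1); s_k = R·t_k = (-k**3 + 4*k**2 + 4*k + 4)/3**k.
Verify: (2*k**3 - 11*k**2 - 3*k - 1)/(3*3**k) matches t_k.
Telescoping: Σ = s_(11) − s_(2) = -799/177147 − (20/9) = -394459/177147.

Σ = -394459/177147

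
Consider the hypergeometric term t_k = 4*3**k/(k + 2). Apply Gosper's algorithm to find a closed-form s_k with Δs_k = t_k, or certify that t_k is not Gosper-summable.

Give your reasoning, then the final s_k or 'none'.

not Gosper-summable; s_k does not exist

The ratio is 3*(k + 2)/(k + 3).
A = 3*k + 6, B = k + 3, C = 1.
Set up (3*k + 6)·f(k+1) − (k + 2)·f(k) − (1) = 0.
Degrees (1,1,0) ⇒ d ≤ -1.
d = -1 < 0 ⇒ no nonzero polynomial f; not summable.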